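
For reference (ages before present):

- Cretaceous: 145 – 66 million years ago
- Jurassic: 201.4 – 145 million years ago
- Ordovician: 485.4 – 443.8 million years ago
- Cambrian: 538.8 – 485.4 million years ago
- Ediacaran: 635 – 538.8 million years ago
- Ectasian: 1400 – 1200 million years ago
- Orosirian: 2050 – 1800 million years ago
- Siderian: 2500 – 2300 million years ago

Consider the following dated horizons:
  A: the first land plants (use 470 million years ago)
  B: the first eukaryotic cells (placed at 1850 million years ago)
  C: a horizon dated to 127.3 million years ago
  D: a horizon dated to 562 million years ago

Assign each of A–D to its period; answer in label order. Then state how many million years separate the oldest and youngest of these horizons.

Match each age against the start–end ranges in the excerpt: A = 470 Ma → Ordovician (485.4–443.8); B = 1850 Ma → Orosirian (2050–1800); C = 127.3 Ma → Cretaceous (145–66); D = 562 Ma → Ediacaran (635–538.8).
The largest age is 1850 Ma and the smallest is 127.3 Ma; their difference is 1722.7 Myr.

A — Ordovician; B — Orosirian; C — Cretaceous; D — Ediacaran; span 1722.7 million years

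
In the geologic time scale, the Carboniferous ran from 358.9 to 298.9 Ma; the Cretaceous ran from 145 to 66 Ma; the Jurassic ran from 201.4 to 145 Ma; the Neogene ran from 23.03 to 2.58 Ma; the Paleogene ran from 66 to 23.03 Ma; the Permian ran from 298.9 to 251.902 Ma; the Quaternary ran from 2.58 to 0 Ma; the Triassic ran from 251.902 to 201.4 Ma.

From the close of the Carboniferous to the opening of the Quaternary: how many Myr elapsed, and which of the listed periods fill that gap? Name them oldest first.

The Carboniferous closes at 298.9 Ma and the Quaternary opens at 2.58 Ma, so the interval is 298.9 − 2.58 = 296.32 Myr.
A period fits inside if it starts at or after 298.9 Ma and ends at or before 2.58 Ma; oldest first that gives Permian, Triassic, Jurassic, Cretaceous, Paleogene, Neogene.

296.32 million years; Permian, Triassic, Jurassic, Cretaceous, Paleogene, Neogene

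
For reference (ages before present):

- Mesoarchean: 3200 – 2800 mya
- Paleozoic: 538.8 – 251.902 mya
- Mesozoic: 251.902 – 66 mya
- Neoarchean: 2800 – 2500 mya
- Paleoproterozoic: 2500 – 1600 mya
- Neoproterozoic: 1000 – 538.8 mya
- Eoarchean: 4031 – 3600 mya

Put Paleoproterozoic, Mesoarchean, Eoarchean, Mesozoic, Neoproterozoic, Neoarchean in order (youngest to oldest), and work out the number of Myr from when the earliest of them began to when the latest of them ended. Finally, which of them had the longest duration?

From the excerpt: Paleoproterozoic 2500–1600; Mesoarchean 3200–2800; Eoarchean 4031–3600; Mesozoic 251.902–66; Neoproterozoic 1000–538.8; Neoarchean 2800–2500 (Ma).
Larger Ma is earlier, so the oldest is Eoarchean and the youngest is Mesozoic; youngest to oldest: Mesozoic, Neoproterozoic, Paleoproterozoic, Neoarchean, Mesoarchean, Eoarchean.
Oldest start 4031 minus youngest end 66 gives 3965 Myr overall.
Individual lengths (start − end): Neoproterozoic 461.2; Eoarchean 431; Mesozoic 185.902; Neoarchean 300; Paleoproterozoic 900; Mesoarchean 400. The largest is Paleoproterozoic at 900 Myr.

Mesozoic → Neoproterozoic → Paleoproterozoic → Neoarchean → Mesoarchean → Eoarchean; total span 3965 Myr; longest is Paleoproterozoic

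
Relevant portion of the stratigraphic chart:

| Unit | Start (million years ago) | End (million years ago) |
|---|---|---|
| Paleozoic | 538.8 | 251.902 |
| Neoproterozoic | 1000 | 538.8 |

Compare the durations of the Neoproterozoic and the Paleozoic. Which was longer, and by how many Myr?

Neoproterozoic: 1000 − 538.8 = 461.2 Myr.
Paleozoic: 538.8 − 251.902 = 286.898 Myr.
Difference: 461.2 − 286.898 = 174.302 Myr, so the Neoproterozoic was longer.

Neoproterozoic, by 174.302 million years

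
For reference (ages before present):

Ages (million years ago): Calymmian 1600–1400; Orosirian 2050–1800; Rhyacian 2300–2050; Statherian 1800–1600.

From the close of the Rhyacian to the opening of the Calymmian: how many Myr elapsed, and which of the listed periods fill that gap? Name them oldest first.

450 million years; Orosirian, Statherian

End of Rhyacian = 2050 Ma; start of Calymmian = 1600 Ma.
Gap = 2050 − 1600 = 450 Myr.
Periods wholly inside 2050–1600 Ma: Orosirian (2050–1800), Statherian (1800–1600).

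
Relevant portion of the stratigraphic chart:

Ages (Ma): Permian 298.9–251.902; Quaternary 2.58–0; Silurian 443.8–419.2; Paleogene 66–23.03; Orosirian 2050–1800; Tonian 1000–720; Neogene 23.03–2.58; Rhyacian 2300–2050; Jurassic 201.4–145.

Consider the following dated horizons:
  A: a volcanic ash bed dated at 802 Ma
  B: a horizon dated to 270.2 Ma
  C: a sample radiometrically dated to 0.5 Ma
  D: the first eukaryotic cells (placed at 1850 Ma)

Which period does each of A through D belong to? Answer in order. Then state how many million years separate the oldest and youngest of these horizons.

Match each age against the start–end ranges in the excerpt: A = 802 Ma → Tonian (1000–720); B = 270.2 Ma → Permian (298.9–251.902); C = 0.5 Ma → Quaternary (2.58–0); D = 1850 Ma → Orosirian (2050–1800).
The largest age is 1850 Ma and the smallest is 0.5 Ma; their difference is 1849.5 Myr.

A — Tonian; B — Permian; C — Quaternary; D — Orosirian; span 1849.5 million years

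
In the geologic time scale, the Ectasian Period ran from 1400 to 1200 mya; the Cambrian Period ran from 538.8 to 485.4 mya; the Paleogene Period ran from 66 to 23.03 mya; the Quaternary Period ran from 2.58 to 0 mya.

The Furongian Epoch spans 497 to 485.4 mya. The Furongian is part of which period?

The Furongian (497–485.4 Ma) lies entirely within 538.8–485.4 Ma, the Cambrian Period.

Cambrian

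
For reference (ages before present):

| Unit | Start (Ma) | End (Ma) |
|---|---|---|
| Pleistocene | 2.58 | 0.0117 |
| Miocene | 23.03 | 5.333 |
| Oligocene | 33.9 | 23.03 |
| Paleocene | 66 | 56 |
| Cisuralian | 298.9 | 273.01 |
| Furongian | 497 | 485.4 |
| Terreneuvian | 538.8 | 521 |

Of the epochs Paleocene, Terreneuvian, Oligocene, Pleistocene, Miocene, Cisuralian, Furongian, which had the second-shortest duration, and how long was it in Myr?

Durations: Paleocene 10; Terreneuvian 17.8; Oligocene 10.87; Pleistocene 2.5683; Miocene 17.697; Cisuralian 25.89; Furongian 11.6 Myr.
Sorted shortest-first: Pleistocene (2.5683), Paleocene (10), Oligocene (10.87), Furongian (11.6), Miocene (17.697), Terreneuvian (17.8), Cisuralian (25.89).
The second shortest is Paleocene at 10 Myr.

Paleocene, 10 million years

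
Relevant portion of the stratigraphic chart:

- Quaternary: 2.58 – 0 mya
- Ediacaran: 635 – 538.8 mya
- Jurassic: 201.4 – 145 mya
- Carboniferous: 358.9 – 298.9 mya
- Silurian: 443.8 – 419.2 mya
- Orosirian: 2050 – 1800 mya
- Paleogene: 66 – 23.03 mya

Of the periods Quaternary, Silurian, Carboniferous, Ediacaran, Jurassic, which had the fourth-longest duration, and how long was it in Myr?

Silurian, 24.6 million years

Start − end for each: Quaternary 2.58 − 0 = 2.58; Silurian 443.8 − 419.2 = 24.6; Carboniferous 358.9 − 298.9 = 60; Ediacaran 635 − 538.8 = 96.2; Jurassic 201.4 − 145 = 56.4.
Ranking these from longest: Ediacaran > Carboniferous > Jurassic > Silurian > Quaternary.
Position 4 in that ranking is Silurian, which lasted 24.6 Myr.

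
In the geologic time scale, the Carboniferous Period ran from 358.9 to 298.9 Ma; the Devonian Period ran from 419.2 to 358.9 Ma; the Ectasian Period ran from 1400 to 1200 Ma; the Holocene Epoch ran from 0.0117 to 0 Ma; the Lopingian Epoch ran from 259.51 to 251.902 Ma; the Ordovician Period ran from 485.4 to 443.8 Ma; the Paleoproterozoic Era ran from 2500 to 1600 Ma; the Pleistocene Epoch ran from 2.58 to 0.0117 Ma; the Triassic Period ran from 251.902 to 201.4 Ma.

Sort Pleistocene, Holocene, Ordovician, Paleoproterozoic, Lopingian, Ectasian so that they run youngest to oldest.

Holocene → Pleistocene → Lopingian → Ordovician → Ectasian → Paleoproterozoic

Sorting by start age (ascending Ma, since larger Ma = older): Holocene start 0.0117, Pleistocene start 2.58, Lopingian start 259.51, Ordovician start 485.4, Ectasian start 1400, Paleoproterozoic start 2500.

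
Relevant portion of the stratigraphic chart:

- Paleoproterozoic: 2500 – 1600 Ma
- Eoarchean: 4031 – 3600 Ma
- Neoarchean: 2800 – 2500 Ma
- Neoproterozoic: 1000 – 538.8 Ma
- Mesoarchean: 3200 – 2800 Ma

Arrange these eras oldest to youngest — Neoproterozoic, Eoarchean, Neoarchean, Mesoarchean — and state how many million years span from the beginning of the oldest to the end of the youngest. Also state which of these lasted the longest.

From the excerpt: Neoproterozoic 1000–538.8; Eoarchean 4031–3600; Neoarchean 2800–2500; Mesoarchean 3200–2800 (Ma).
Larger Ma is earlier, so the oldest is Eoarchean and the youngest is Neoproterozoic; oldest to youngest: Eoarchean, Mesoarchean, Neoarchean, Neoproterozoic.
Oldest start 4031 minus youngest end 538.8 gives 3492.2 Myr overall.
Individual lengths (start − end): Neoarchean 300; Neoproterozoic 461.2; Eoarchean 431; Mesoarchean 400. The largest is Neoproterozoic at 461.2 Myr.

Eoarchean, Mesoarchean, Neoarchean, Neoproterozoic; total span 3492.2 Myr; longest is Neoproterozoic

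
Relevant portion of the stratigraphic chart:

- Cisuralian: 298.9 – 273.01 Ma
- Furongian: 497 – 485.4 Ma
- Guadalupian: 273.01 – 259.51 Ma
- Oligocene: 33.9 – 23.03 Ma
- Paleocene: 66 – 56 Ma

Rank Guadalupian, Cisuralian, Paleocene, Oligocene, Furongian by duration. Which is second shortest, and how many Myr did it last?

Durations: Guadalupian 13.5; Cisuralian 25.89; Paleocene 10; Oligocene 10.87; Furongian 11.6 Myr.
Sorted shortest-first: Paleocene (10), Oligocene (10.87), Furongian (11.6), Guadalupian (13.5), Cisuralian (25.89).
The second shortest is Oligocene at 10.87 Myr.

Oligocene, 10.87 million years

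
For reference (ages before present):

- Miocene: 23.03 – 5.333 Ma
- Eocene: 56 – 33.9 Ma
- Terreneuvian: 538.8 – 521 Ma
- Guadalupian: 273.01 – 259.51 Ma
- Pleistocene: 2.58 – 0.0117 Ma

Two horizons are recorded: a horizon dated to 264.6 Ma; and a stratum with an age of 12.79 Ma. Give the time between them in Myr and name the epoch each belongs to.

251.81 million years apart; the first in the Guadalupian, the second in the Miocene

Elapsed time: 264.6 − 12.79 = 251.81 Myr.
264.6 Ma lies within 273.01–259.51 Ma: Guadalupian.
12.79 Ma lies within 23.03–5.333 Ma: Miocene.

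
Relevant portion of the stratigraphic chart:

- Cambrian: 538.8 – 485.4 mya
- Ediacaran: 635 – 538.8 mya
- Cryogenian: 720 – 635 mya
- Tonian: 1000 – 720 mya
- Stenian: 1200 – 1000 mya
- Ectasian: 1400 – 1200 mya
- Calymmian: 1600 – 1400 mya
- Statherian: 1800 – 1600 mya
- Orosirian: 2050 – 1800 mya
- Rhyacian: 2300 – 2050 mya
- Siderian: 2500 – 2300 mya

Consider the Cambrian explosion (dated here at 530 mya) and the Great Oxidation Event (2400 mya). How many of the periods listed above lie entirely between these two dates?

9

2400 Ma sits inside the Siderian (2500–2300) and 530 Ma inside the Cambrian (538.8–485.4); neither of those is wholly between the two dates.
The listed periods lying completely between them are Rhyacian, Orosirian, Statherian, Calymmian, Ectasian, Stenian, Tonian, Cryogenian, Ediacaran — 9 in all.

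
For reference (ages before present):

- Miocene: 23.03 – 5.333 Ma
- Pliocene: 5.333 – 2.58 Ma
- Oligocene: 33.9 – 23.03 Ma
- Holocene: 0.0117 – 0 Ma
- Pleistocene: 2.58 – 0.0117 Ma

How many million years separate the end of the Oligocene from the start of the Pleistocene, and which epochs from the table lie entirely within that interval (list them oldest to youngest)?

20.45 million years; Miocene, Pliocene

End of Oligocene = 23.03 Ma; start of Pleistocene = 2.58 Ma.
Gap = 23.03 − 2.58 = 20.45 Myr.
Epochs wholly inside 23.03–2.58 Ma: Miocene (23.03–5.333), Pliocene (5.333–2.58).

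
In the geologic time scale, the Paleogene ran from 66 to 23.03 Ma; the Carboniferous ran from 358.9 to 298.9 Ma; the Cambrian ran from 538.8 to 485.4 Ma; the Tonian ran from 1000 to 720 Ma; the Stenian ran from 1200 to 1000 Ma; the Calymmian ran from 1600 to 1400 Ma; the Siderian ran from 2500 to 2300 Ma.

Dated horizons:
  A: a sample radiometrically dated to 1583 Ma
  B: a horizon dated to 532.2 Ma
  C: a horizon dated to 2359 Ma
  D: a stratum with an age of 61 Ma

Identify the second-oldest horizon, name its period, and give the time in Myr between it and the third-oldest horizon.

Sorted oldest-first by Ma: C (2359), A (1583), B (532.2), D (61).
The second oldest is A at 1583 Ma, which lies in 1600–1400 Ma: the Calymmian.
The third oldest is B at 532.2 Ma; separation = |1583 − 532.2| = 1050.8 Myr.

A, in the Calymmian; 1050.8 million years to B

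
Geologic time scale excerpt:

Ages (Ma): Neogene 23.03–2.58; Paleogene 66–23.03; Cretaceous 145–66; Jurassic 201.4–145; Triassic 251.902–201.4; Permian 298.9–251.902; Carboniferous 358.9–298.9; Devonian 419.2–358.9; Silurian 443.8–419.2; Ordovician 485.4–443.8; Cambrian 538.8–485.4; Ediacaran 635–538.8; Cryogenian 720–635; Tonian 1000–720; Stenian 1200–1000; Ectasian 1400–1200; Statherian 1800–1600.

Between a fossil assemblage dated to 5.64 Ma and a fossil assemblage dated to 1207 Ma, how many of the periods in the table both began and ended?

The older date is 1207 Ma and the younger is 5.64 Ma.
Periods with start < 1207 and end > 5.64 Ma: Stenian (1200–1000), Tonian (1000–720), Cryogenian (720–635), Ediacaran (635–538.8), Cambrian (538.8–485.4), Ordovician (485.4–443.8), Silurian (443.8–419.2), Devonian (419.2–358.9), Carboniferous (358.9–298.9), Permian (298.9–251.902), Triassic (251.902–201.4), Jurassic (201.4–145), Cretaceous (145–66), Paleogene (66–23.03).
That is 14 complete periods.

14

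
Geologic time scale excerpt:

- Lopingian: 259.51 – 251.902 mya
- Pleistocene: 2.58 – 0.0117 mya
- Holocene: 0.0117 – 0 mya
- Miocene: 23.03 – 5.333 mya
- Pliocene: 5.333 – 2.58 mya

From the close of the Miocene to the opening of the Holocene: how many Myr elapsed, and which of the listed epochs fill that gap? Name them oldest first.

End of Miocene = 5.333 Ma; start of Holocene = 0.0117 Ma.
Gap = 5.333 − 0.0117 = 5.3213 Myr.
Epochs wholly inside 5.333–0.0117 Ma: Pliocene (5.333–2.58), Pleistocene (2.58–0.0117).

5.3213 million years; Pliocene, Pleistocene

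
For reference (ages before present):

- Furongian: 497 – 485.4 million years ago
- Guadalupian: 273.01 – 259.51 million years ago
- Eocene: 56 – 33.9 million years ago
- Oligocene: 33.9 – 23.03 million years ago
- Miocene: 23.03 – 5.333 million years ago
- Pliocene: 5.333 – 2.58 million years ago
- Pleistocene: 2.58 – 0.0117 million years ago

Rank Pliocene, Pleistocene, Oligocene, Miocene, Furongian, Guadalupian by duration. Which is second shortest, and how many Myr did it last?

Start − end for each: Pliocene 5.333 − 2.58 = 2.753; Pleistocene 2.58 − 0.0117 = 2.5683; Oligocene 33.9 − 23.03 = 10.87; Miocene 23.03 − 5.333 = 17.697; Furongian 497 − 485.4 = 11.6; Guadalupian 273.01 − 259.51 = 13.5.
Ranking these from shortest: Pleistocene < Pliocene < Oligocene < Furongian < Guadalupian < Miocene.
Position 2 in that ranking is Pliocene, which lasted 2.753 Myr.

Pliocene, 2.753 million years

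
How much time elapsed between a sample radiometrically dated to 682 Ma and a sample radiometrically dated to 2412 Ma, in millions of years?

1730 million years

2412 − 682 = 1730 million years.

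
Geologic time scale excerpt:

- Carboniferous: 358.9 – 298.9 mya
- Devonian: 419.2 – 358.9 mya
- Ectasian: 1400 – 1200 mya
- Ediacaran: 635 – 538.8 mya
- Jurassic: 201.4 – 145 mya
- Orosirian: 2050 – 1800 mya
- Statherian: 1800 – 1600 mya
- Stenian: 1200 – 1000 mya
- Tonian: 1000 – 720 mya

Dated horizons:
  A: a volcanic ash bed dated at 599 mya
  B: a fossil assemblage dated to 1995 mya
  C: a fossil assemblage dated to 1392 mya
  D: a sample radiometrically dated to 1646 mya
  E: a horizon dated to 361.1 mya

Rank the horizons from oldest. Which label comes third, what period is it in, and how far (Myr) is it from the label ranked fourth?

Larger Ma means older, so oldest first: B 1995 > D 1646 > C 1392 > A 599 > E 361.1.
Counting 3 along gives C (1392 Ma); the excerpt puts that inside the Ectasian, 1400–1200 Ma.
Next in line is A (599 Ma), and 1392 − 599 = 793 Myr.

C, in the Ectasian; 793 million years to A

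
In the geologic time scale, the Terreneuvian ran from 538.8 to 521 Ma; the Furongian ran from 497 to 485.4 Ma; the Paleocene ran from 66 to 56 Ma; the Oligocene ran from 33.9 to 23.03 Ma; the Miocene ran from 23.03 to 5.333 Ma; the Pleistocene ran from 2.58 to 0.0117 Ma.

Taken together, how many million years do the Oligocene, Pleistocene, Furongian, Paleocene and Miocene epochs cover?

52.7353 million years

Each duration: Oligocene = 10.87; Pleistocene = 2.5683; Furongian = 11.6; Paleocene = 10; Miocene = 17.697.
Sum: 10.87 + 2.5683 + 11.6 + 10 + 17.697 = 52.7353 Myr.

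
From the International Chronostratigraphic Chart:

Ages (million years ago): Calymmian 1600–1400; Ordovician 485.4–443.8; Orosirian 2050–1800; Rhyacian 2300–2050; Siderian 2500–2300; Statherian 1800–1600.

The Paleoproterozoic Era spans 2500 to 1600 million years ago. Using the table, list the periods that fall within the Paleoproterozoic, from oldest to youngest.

Siderian, Rhyacian, Orosirian, Statherian

Periods with both bounds inside 2500–1600 Ma: Siderian (2500–2300), Rhyacian (2300–2050), Orosirian (2050–1800), Statherian (1800–1600).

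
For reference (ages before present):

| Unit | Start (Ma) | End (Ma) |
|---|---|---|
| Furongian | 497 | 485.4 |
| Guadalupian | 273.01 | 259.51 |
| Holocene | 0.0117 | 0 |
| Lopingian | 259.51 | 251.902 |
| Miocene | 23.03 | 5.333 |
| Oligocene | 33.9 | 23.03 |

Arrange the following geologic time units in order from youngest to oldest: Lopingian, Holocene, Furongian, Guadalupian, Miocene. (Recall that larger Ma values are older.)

Holocene, Miocene, Lopingian, Guadalupian, Furongian

Read off each span (Ma): Lopingian 259.51–251.902; Holocene 0.0117–0; Furongian 497–485.4; Guadalupian 273.01–259.51; Miocene 23.03–5.333.
Larger Ma is older, so oldest→youngest is Furongian, Guadalupian, Lopingian, Miocene, Holocene; reverse it for youngest→oldest.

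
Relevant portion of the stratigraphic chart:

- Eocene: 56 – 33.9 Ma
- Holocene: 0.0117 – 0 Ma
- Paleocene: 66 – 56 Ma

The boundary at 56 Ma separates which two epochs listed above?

The Paleocene ends at 56 Ma and the Eocene begins at 56 Ma, so they share that boundary.

Paleocene and Eocene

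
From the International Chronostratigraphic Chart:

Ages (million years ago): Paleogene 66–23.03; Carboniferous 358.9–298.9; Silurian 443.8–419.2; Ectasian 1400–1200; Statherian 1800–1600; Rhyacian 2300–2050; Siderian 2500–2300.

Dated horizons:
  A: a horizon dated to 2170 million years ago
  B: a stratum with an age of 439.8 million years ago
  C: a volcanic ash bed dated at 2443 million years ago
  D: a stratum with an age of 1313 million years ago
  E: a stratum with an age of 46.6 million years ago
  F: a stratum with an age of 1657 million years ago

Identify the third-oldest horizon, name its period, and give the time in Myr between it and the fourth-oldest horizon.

Larger Ma means older, so oldest first: C 2443 > A 2170 > F 1657 > D 1313 > B 439.8 > E 46.6.
Counting 3 along gives F (1657 Ma); the excerpt puts that inside the Statherian, 1800–1600 Ma.
Next in line is D (1313 Ma), and 1657 − 1313 = 344 Myr.

F, in the Statherian; 344 million years to D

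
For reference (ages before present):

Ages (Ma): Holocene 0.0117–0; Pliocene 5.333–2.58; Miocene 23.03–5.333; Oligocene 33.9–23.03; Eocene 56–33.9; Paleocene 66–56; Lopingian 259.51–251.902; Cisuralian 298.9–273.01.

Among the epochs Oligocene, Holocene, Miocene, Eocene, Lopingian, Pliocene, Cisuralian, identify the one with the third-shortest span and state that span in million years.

Lopingian, 7.608 million years

Durations: Oligocene 10.87; Holocene 0.0117; Miocene 17.697; Eocene 22.1; Lopingian 7.608; Pliocene 2.753; Cisuralian 25.89 Myr.
Sorted shortest-first: Holocene (0.0117), Pliocene (2.753), Lopingian (7.608), Oligocene (10.87), Miocene (17.697), Eocene (22.1), Cisuralian (25.89).
The third shortest is Lopingian at 7.608 Myr.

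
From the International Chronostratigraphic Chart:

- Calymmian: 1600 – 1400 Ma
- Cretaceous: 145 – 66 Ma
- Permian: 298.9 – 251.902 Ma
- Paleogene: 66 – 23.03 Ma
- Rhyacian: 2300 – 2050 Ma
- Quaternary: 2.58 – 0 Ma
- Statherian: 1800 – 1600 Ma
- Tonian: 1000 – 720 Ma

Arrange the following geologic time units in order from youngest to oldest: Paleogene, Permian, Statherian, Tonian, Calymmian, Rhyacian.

Paleogene, Permian, Tonian, Calymmian, Statherian, Rhyacian

Sorting by start age (ascending Ma, since larger Ma = older): Paleogene start 66, Permian start 298.9, Tonian start 1000, Calymmian start 1600, Statherian start 1800, Rhyacian start 2300.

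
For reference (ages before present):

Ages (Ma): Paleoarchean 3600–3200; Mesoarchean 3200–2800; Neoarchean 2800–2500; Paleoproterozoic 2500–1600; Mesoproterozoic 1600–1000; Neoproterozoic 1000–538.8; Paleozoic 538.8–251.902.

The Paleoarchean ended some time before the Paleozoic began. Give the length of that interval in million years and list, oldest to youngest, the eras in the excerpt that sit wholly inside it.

End of Paleoarchean = 3200 Ma; start of Paleozoic = 538.8 Ma.
Gap = 3200 − 538.8 = 2661.2 Myr.
Eras wholly inside 3200–538.8 Ma: Mesoarchean (3200–2800), Neoarchean (2800–2500), Paleoproterozoic (2500–1600), Mesoproterozoic (1600–1000), Neoproterozoic (1000–538.8).

2661.2 million years; Mesoarchean, Neoarchean, Paleoproterozoic, Mesoproterozoic, Neoproterozoic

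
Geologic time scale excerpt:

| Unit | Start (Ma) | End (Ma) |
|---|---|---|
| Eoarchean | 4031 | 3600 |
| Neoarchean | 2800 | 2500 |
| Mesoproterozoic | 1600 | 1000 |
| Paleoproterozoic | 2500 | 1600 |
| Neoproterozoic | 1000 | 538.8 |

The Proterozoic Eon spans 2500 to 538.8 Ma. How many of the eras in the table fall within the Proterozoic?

Eras inside 2500–538.8 Ma: Paleoproterozoic, Mesoproterozoic, Neoproterozoic — 3 in total.

3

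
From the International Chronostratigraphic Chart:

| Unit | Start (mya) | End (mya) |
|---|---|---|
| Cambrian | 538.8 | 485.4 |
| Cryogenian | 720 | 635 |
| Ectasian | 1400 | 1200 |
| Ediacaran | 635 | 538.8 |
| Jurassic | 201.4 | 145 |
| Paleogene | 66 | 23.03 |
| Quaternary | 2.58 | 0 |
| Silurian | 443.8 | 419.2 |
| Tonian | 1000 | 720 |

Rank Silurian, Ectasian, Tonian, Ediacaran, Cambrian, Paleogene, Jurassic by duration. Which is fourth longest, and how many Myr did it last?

Jurassic, 56.4 million years

Start − end for each: Silurian 443.8 − 419.2 = 24.6; Ectasian 1400 − 1200 = 200; Tonian 1000 − 720 = 280; Ediacaran 635 − 538.8 = 96.2; Cambrian 538.8 − 485.4 = 53.4; Paleogene 66 − 23.03 = 42.97; Jurassic 201.4 − 145 = 56.4.
Ranking these from longest: Tonian > Ectasian > Ediacaran > Jurassic > Cambrian > Paleogene > Silurian.
Position 4 in that ranking is Jurassic, which lasted 56.4 Myr.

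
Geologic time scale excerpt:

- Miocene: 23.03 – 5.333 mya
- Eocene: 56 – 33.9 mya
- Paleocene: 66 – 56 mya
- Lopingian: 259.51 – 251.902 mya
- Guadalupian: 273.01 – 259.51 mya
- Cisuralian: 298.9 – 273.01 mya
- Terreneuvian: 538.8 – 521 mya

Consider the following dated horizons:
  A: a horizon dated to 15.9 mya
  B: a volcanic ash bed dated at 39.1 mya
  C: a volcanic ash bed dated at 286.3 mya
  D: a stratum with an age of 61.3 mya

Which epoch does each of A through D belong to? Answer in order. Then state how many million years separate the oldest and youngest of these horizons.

A: 15.9 Ma lies in 23.03–5.333 Ma, so Miocene.
B: 39.1 Ma lies in 56–33.9 Ma, so Eocene.
C: 286.3 Ma lies in 298.9–273.01 Ma, so Cisuralian.
D: 61.3 Ma lies in 66–56 Ma, so Paleocene.
Oldest = 286.3 Ma, youngest = 15.9 Ma → span 270.4 Myr.

A — Miocene; B — Eocene; C — Cisuralian; D — Paleocene; span 270.4 million years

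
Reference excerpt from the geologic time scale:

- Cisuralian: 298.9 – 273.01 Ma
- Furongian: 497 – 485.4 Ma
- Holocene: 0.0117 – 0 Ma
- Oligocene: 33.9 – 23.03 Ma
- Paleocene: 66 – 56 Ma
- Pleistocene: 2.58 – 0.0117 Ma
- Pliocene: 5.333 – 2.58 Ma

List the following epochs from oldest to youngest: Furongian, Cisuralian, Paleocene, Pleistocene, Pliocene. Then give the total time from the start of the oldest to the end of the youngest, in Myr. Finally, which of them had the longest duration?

Furongian, Cisuralian, Paleocene, Pliocene, Pleistocene; total span 496.9883 Myr; longest is Cisuralian

From the excerpt: Furongian 497–485.4; Cisuralian 298.9–273.01; Paleocene 66–56; Pleistocene 2.58–0.0117; Pliocene 5.333–2.58 (Ma).
Larger Ma is earlier, so the oldest is Furongian and the youngest is Pleistocene; oldest to youngest: Furongian, Cisuralian, Paleocene, Pliocene, Pleistocene.
Oldest start 497 minus youngest end 0.0117 gives 496.9883 Myr overall.
Individual lengths (start − end): Paleocene 10; Pliocene 2.753; Furongian 11.6; Pleistocene 2.5683; Cisuralian 25.89. The largest is Cisuralian at 25.89 Myr.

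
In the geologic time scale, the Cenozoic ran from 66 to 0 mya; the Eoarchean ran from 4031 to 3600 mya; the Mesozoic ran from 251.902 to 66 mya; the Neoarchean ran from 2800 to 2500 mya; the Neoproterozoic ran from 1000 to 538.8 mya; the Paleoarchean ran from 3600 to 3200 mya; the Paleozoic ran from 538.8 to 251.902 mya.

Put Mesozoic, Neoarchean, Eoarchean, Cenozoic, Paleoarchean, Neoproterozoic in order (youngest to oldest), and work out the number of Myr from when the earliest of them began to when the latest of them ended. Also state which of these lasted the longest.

Cenozoic, Mesozoic, Neoproterozoic, Neoarchean, Paleoarchean, Eoarchean; total span 4031 Myr; longest is Neoproterozoic

Start ages (Ma): Eoarchean 4031, Paleoarchean 3600, Neoarchean 2800, Neoproterozoic 1000, Mesozoic 251.902, Cenozoic 66.
Ordered youngest to oldest: Cenozoic, Mesozoic, Neoproterozoic, Neoarchean, Paleoarchean, Eoarchean.
Span = 4031 − 0 = 4031 Myr.
Durations: Neoproterozoic 461.2, Neoarchean 300, Eoarchean 431, Cenozoic 66, Paleoarchean 400, Mesozoic 185.902 → longest is Neoproterozoic (461.2 Myr).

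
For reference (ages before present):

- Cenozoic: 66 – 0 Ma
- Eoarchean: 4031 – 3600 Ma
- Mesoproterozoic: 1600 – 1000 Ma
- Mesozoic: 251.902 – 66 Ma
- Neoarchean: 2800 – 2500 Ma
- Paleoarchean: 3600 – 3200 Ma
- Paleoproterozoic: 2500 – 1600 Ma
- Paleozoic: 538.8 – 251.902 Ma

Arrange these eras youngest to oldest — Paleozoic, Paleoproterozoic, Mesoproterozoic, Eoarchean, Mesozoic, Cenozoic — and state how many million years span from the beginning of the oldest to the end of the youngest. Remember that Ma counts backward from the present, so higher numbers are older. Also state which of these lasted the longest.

Cenozoic, Mesozoic, Paleozoic, Mesoproterozoic, Paleoproterozoic, Eoarchean; total span 4031 Myr; longest is Paleoproterozoic

From the excerpt: Paleozoic 538.8–251.902; Paleoproterozoic 2500–1600; Mesoproterozoic 1600–1000; Eoarchean 4031–3600; Mesozoic 251.902–66; Cenozoic 66–0 (Ma).
Larger Ma is earlier, so the oldest is Eoarchean and the youngest is Cenozoic; youngest to oldest: Cenozoic, Mesozoic, Paleozoic, Mesoproterozoic, Paleoproterozoic, Eoarchean.
Oldest start 4031 minus youngest end 0 gives 4031 Myr overall.
Individual lengths (start − end): Mesozoic 185.902; Paleozoic 286.898; Mesoproterozoic 600; Paleoproterozoic 900; Eoarchean 431; Cenozoic 66. The largest is Paleoproterozoic at 900 Myr.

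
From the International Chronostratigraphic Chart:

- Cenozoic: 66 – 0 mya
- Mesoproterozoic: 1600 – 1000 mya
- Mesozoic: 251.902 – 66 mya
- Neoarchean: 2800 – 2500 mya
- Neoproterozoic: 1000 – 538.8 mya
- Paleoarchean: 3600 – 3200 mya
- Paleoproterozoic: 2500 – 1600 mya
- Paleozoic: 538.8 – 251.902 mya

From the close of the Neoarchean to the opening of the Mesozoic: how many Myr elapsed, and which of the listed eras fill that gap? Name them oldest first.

The Neoarchean closes at 2500 Ma and the Mesozoic opens at 251.902 Ma, so the interval is 2500 − 251.902 = 2248.098 Myr.
An era fits inside if it starts at or after 2500 Ma and ends at or before 251.902 Ma; oldest first that gives Paleoproterozoic, Mesoproterozoic, Neoproterozoic, Paleozoic.

2248.098 million years; Paleoproterozoic, Mesoproterozoic, Neoproterozoic, Paleozoic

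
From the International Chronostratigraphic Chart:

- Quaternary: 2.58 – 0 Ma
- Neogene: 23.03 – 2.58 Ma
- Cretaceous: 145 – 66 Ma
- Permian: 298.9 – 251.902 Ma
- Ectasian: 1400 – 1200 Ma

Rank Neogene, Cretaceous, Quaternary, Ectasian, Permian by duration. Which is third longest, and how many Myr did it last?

Permian, 46.998 million years

Durations: Neogene 20.45; Cretaceous 79; Quaternary 2.58; Ectasian 200; Permian 46.998 Myr.
Sorted longest-first: Ectasian (200), Cretaceous (79), Permian (46.998), Neogene (20.45), Quaternary (2.58).
The third longest is Permian at 46.998 Myr.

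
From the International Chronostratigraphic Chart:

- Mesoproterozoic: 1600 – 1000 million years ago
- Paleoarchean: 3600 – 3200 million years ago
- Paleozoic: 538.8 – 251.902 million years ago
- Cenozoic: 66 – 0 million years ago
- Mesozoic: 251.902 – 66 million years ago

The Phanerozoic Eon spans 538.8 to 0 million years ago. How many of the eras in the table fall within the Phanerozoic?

Eras inside 538.8–0 Ma: Paleozoic, Mesozoic, Cenozoic — 3 in total.

3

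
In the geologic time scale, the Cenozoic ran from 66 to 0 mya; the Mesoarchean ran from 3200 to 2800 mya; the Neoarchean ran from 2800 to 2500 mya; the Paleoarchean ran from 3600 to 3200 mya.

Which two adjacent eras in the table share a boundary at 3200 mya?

The Paleoarchean ends at 3200 mya and the Mesoarchean begins at 3200 mya, so they share that boundary.

Paleoarchean and Mesoarchean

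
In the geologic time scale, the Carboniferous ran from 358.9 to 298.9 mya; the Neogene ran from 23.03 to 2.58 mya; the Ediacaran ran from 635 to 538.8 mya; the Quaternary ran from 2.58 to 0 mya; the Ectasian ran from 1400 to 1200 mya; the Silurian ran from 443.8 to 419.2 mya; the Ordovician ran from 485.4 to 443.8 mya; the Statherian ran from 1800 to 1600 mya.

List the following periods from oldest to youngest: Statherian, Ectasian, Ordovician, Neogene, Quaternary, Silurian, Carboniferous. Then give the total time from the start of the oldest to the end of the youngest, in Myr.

Statherian → Ectasian → Ordovician → Silurian → Carboniferous → Neogene → Quaternary; total span 1800 Myr

From the excerpt: Statherian 1800–1600; Ectasian 1400–1200; Ordovician 485.4–443.8; Neogene 23.03–2.58; Quaternary 2.58–0; Silurian 443.8–419.2; Carboniferous 358.9–298.9 (Ma).
Larger Ma is earlier, so the oldest is Statherian and the youngest is Quaternary; oldest to youngest: Statherian, Ectasian, Ordovician, Silurian, Carboniferous, Neogene, Quaternary.
Oldest start 1800 minus youngest end 0 gives 1800 Myr overall.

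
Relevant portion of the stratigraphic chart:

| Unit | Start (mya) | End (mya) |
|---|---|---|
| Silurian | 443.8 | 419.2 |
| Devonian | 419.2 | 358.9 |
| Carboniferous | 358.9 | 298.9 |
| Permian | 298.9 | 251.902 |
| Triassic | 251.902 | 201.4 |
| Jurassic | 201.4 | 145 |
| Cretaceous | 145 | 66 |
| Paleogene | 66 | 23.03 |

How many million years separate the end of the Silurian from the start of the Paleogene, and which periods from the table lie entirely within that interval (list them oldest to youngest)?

353.2 million years; Devonian, Carboniferous, Permian, Triassic, Jurassic, Cretaceous

End of Silurian = 419.2 Ma; start of Paleogene = 66 Ma.
Gap = 419.2 − 66 = 353.2 Myr.
Periods wholly inside 419.2–66 Ma: Devonian (419.2–358.9), Carboniferous (358.9–298.9), Permian (298.9–251.902), Triassic (251.902–201.4), Jurassic (201.4–145), Cretaceous (145–66).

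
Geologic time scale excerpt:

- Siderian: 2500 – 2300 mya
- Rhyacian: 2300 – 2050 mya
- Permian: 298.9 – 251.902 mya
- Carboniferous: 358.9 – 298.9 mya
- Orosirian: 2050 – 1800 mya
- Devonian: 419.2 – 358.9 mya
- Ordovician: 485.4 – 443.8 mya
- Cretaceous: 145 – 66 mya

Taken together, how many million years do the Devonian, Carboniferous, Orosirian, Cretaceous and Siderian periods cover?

Duration is start − end for each: (419.2 − 358.9) + (358.9 − 298.9) + (2050 − 1800) + (145 − 66) + (2500 − 2300).
That is 60.3 + 60 + 250 + 79 + 200, which totals 649.3 million years.

649.3 million years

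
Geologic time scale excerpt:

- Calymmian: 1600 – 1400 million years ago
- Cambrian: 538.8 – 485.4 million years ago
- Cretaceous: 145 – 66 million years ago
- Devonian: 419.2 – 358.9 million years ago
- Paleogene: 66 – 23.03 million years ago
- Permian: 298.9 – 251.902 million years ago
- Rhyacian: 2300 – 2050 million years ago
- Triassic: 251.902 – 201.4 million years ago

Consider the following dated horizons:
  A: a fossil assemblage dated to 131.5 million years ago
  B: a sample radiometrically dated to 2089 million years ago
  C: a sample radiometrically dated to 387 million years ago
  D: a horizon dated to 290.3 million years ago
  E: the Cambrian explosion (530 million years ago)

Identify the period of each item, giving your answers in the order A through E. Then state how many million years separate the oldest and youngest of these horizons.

A — Cretaceous; B — Rhyacian; C — Devonian; D — Permian; E — Cambrian; span 1957.5 million years

Match each age against the start–end ranges in the excerpt: A = 131.5 Ma → Cretaceous (145–66); B = 2089 Ma → Rhyacian (2300–2050); C = 387 Ma → Devonian (419.2–358.9); D = 290.3 Ma → Permian (298.9–251.902); E = 530 Ma → Cambrian (538.8–485.4).
The largest age is 2089 Ma and the smallest is 131.5 Ma; their difference is 1957.5 Myr.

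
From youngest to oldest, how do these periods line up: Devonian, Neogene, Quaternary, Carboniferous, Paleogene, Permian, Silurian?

Quaternary, Neogene, Paleogene, Permian, Carboniferous, Devonian, Silurian

Era membership (oldest first within each) — Paleozoic: Silurian, Devonian, Carboniferous, Permian; Cenozoic: Paleogene, Neogene, Quaternary. Paleozoic precedes Mesozoic, which precedes Cenozoic. Concatenating the groups in that era order and then reversing gives youngest to oldest.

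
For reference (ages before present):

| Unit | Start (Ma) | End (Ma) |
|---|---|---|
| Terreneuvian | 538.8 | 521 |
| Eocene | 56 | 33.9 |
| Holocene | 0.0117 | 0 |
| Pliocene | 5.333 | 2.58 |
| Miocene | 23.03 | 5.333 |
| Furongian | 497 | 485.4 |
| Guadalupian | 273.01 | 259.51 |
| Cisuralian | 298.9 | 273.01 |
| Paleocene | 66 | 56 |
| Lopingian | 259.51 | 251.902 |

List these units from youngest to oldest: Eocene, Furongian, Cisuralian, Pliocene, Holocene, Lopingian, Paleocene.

Holocene → Pliocene → Eocene → Paleocene → Lopingian → Cisuralian → Furongian

The oldest of these is Furongian (starts 497 Ma) and the youngest is Holocene (ends 0 Ma).
In between, by decreasing start age: Cisuralian (298.9), Lopingian (259.51), Paleocene (66), Eocene (56), Pliocene (5.333).
Listing youngest first means reversing that sequence.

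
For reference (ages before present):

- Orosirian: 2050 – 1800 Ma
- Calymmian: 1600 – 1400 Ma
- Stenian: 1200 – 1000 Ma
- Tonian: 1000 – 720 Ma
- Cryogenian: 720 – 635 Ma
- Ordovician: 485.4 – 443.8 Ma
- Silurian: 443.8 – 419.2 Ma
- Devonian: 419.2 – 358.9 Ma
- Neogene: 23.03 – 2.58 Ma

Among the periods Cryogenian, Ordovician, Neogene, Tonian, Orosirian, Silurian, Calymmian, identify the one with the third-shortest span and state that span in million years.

Start − end for each: Cryogenian 720 − 635 = 85; Ordovician 485.4 − 443.8 = 41.6; Neogene 23.03 − 2.58 = 20.45; Tonian 1000 − 720 = 280; Orosirian 2050 − 1800 = 250; Silurian 443.8 − 419.2 = 24.6; Calymmian 1600 − 1400 = 200.
Ranking these from shortest: Neogene < Silurian < Ordovician < Cryogenian < Calymmian < Orosirian < Tonian.
Position 3 in that ranking is Ordovician, which lasted 41.6 Myr.

Ordovician, 41.6 million years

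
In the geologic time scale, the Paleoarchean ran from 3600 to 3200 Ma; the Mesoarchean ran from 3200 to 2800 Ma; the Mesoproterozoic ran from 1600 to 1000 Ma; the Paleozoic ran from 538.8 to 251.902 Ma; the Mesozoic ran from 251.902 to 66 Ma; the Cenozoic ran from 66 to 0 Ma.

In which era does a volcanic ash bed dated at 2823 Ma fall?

Mesoarchean

2823 Ma lies between 3200 and 2800 Ma, so it falls in the Mesoarchean.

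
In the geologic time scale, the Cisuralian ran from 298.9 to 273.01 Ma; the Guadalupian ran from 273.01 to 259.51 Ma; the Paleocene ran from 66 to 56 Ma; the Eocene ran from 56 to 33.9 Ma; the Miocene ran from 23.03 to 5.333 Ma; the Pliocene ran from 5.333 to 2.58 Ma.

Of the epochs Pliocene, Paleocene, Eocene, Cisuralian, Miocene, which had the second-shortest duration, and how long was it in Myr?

Start − end for each: Pliocene 5.333 − 2.58 = 2.753; Paleocene 66 − 56 = 10; Eocene 56 − 33.9 = 22.1; Cisuralian 298.9 − 273.01 = 25.89; Miocene 23.03 − 5.333 = 17.697.
Ranking these from shortest: Pliocene < Paleocene < Miocene < Eocene < Cisuralian.
Position 2 in that ranking is Paleocene, which lasted 10 Myr.

Paleocene, 10 million years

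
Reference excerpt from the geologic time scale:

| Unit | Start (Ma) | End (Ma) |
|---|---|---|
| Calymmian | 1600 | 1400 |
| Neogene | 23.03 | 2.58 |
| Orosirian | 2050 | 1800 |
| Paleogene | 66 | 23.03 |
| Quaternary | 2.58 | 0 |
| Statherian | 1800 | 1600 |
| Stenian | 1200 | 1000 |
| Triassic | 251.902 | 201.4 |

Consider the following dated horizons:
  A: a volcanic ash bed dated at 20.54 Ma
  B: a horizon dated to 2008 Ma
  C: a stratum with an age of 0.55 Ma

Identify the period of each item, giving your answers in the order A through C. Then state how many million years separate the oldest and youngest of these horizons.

A: 20.54 Ma lies in 23.03–2.58 Ma, so Neogene.
B: 2008 Ma lies in 2050–1800 Ma, so Orosirian.
C: 0.55 Ma lies in 2.58–0 Ma, so Quaternary.
Oldest = 2008 Ma, youngest = 0.55 Ma → span 2007.45 Myr.

A — Neogene; B — Orosirian; C — Quaternary; span 2007.45 million years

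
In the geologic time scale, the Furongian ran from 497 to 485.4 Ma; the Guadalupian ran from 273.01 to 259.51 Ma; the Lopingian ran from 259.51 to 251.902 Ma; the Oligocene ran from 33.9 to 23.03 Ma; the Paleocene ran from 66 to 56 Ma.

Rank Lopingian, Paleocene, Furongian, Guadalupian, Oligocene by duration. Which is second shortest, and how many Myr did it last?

Paleocene, 10 million years

Start − end for each: Lopingian 259.51 − 251.902 = 7.608; Paleocene 66 − 56 = 10; Furongian 497 − 485.4 = 11.6; Guadalupian 273.01 − 259.51 = 13.5; Oligocene 33.9 − 23.03 = 10.87.
Ranking these from shortest: Lopingian < Paleocene < Oligocene < Furongian < Guadalupian.
Position 2 in that ranking is Paleocene, which lasted 10 Myr.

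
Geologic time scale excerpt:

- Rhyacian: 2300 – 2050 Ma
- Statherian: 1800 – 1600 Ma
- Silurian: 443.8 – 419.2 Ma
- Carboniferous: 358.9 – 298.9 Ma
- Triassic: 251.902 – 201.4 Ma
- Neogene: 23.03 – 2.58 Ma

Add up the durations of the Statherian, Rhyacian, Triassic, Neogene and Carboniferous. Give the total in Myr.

Each duration: Statherian = 200; Rhyacian = 250; Triassic = 50.502; Neogene = 20.45; Carboniferous = 60.
Sum: 200 + 250 + 50.502 + 20.45 + 60 = 580.952 Myr.

580.952 million years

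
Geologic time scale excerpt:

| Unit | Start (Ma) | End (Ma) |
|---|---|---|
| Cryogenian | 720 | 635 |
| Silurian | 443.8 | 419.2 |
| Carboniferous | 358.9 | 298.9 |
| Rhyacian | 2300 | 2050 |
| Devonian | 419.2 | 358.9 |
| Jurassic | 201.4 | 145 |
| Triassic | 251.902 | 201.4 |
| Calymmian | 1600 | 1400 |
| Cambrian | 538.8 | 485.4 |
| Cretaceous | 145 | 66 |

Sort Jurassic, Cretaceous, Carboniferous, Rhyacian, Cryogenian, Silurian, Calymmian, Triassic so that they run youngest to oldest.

Cretaceous, Jurassic, Triassic, Carboniferous, Silurian, Cryogenian, Calymmian, Rhyacian

The oldest of these is Rhyacian (starts 2300 Ma) and the youngest is Cretaceous (ends 66 Ma).
In between, by decreasing start age: Calymmian (1600), Cryogenian (720), Silurian (443.8), Carboniferous (358.9), Triassic (251.902), Jurassic (201.4).
Listing youngest first means reversing that sequence.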